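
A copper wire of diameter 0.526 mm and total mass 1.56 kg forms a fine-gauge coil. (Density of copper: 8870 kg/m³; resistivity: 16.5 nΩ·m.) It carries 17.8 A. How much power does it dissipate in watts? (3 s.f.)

19500 W

ρ = 16.5 nΩ·m = 1.65×10^-8 Ω·m
A = π(d/2)² = π(2.6300e-04 m)² = 2.1730e-07 m²
L = m/(density·A) = 1.56/(8870×2.1730e-07) = 809.4 m
R = ρL/A = (1.65×10^-8)(809.4)/(2.1730e-07) = 61.46 Ω
P = I²R = (17.8)² × 61.46 = 19500 W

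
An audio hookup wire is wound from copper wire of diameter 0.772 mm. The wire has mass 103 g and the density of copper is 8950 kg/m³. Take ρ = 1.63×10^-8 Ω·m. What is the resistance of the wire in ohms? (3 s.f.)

0.856 Ω

A = π(d/2)² = π(3.8600e-04 m)² = 4.6808e-07 m²
L = m/(density·A) = 0.103/(8950×4.6808e-07) = 24.59 m
R = ρL/A = (1.63×10^-8)(24.59)/(4.6808e-07) = 0.856 Ω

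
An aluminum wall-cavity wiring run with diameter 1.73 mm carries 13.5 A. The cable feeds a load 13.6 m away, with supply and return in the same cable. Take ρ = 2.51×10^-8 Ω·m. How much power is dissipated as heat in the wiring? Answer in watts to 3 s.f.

52.9 W

A = π(d/2)² = π(8.6500e-04 m)² = 2.351e-06 m²
Total conductor length (both ways) L = 2 × 13.6 = 27.2 m
R = ρL/A = (2.51×10^-8)(27.2)/(2.351e-06) = 0.2904 Ω
P = I²R = (13.5)² × 0.2904 = 52.9 W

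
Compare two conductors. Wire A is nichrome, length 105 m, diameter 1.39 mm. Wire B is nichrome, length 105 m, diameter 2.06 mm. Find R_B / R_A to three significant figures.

0.455

R ∝ ρL/d², so R_B/R_A = (d_A/d_B)²
= (1.39/2.06)² = 0.455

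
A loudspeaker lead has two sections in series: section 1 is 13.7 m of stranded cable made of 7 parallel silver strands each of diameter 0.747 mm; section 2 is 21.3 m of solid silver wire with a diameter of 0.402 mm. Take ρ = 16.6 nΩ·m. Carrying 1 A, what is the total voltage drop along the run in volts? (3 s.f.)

2.86 V

ρ = 16.6 nΩ·m = 1.66×10^-8 Ω·m
Section 1: A_strand = π(3.7350e-04)² = 4.383e-07 m²; R₁ = ρL/(N·A_s) = (1.66×10^-8)(13.7)/(7×4.383e-07) = 0.07413 Ω
Section 2: A = π(d/2)² = π(2.0100e-04 m)² = 1.269e-07 m²
R₂ = (1.66×10^-8)(21.3)/(1.269e-07) = 2.786 Ω
R = R₁ + R₂ = 2.86 Ω
V = IR = 1 × 2.86 = 2.86 V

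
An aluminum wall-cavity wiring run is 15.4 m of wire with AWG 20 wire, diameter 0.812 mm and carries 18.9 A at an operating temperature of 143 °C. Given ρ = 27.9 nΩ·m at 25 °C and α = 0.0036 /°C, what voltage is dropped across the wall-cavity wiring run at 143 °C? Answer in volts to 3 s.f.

22.3 V

ρ = 27.9 nΩ·m = 2.79×10^-8 Ω·m
A = π(0.812/2 mm)² = π(4.0600e-04 m)² = 5.178e-07 m²
R₍25₎ = ρL/A = (2.79×10^-8)(15.4)/(5.178e-07) = 0.8297 Ω
R₍143₎ = R₍25₎(1 + αΔT) = 0.8297 × (1 + 0.0036×118) = 1.182 Ω
V = IR = 18.9 × 1.182 = 22.3 V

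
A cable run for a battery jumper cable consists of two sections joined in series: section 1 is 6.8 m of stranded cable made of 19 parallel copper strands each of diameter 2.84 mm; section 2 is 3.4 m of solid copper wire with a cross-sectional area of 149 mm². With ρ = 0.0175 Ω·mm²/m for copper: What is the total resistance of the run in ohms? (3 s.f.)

0.00139 Ω

ρ = 0.0175 Ω·mm²/m = 1.75×10^-8 Ω·m
Section 1: A_strand = π(1.4200e-03)² = 6.335e-06 m²; R₁ = ρL/(N·A_s) = (1.75×10^-8)(6.8)/(19×6.335e-06) = 9.887×10^-4 Ω
Section 2: A = 149 mm² = 1.490e-04 m²
R₂ = (1.75×10^-8)(3.4)/(1.490e-04) = 3.993×10^-4 Ω
R = R₁ + R₂ = 0.00139 Ω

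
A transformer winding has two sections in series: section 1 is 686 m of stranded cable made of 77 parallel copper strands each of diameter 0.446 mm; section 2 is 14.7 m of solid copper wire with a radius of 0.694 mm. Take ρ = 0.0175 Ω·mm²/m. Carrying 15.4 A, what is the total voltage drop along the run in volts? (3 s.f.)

18.0 V

ρ = 0.0175 Ω·mm²/m = 1.75×10^-8 Ω·m
Section 1: A_strand = π(2.2300e-04)² = 1.562e-07 m²; R₁ = ρL/(N·A_s) = (1.75×10^-8)(686)/(77×1.562e-07) = 0.998 Ω
Section 2: A = πr² = π(6.9400e-04 m)² = 1.513e-06 m²
R₂ = (1.75×10^-8)(14.7)/(1.513e-06) = 0.17 Ω
R = R₁ + R₂ = 1.168 Ω
V = IR = 15.4 × 1.168 = 18.0 V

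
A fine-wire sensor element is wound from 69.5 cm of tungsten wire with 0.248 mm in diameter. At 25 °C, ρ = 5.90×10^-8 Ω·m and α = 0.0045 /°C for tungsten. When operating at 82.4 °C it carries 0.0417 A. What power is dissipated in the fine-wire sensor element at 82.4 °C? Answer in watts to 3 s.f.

0.00186 W

A = π(d/2)² = π(1.2400e-04 m)² = 4.831e-08 m²
R₍25₎ = ρL/A = (5.90×10^-8)(0.695)/(4.831e-08) = 0.8489 Ω
R₍82.4₎ = R₍25₎(1 + αΔT) = 0.8489 × (1 + 0.0045×57.4) = 1.068 Ω
P = I²R = (0.0417)² × 1.068 = 0.00186 W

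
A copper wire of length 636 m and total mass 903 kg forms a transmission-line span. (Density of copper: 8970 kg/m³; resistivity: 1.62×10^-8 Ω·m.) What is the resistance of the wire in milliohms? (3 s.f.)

A = m/(density·L) = 903/(8970×636) = 1.5828e-04 m²
R = ρL/A = (1.62×10^-8)(636)/(1.5828e-04) = 65.1 mΩ

65.1 mΩ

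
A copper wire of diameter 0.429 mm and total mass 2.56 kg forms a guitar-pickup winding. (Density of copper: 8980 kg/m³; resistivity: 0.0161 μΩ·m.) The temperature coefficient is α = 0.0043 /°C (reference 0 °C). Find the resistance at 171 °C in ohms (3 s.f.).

381 Ω

ρ = 0.0161 μΩ·m = 1.61×10^-8 Ω·m
A = π(d/2)² = π(2.1450e-04 m)² = 1.4455e-07 m²
L = m/(density·A) = 2.56/(8980×1.4455e-07) = 1972 m
R = ρL/A = (1.61×10^-8)(1972)/(1.4455e-07) = 219.7 Ω
R(171 °C) = 219.7 × (1 + 0.0043×171) = 381 Ω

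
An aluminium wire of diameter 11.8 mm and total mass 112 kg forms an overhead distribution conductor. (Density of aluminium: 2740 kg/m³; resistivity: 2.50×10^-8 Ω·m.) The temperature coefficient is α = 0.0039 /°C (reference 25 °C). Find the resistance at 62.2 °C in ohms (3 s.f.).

0.0978 Ω

A = π(d/2)² = π(5.9000e-03 m)² = 1.0936e-04 m²
L = m/(density·A) = 112/(2740×1.0936e-04) = 373.8 m
R = ρL/A = (2.50×10^-8)(373.8)/(1.0936e-04) = 0.08545 Ω
R(62.2 °C) = 0.08545 × (1 + 0.0039×37.2) = 0.0978 Ω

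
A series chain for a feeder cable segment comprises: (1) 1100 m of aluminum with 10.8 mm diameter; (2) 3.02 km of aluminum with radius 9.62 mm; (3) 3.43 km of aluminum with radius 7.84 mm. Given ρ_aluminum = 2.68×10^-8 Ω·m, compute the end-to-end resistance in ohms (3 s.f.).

1.08 Ω

Seg 1: A = π(d/2)² = π(5.4000e-03 m)² = 9.161e-05 m²
R_1 = (2.68×10^-8)(1100)/(9.161e-05) = 0.3218 Ω
Seg 2: A = πr² = π(9.6200e-03 m)² = 2.907e-04 m²
R_2 = (2.68×10^-8)(3020)/(2.907e-04) = 0.2784 Ω
Seg 3: A = πr² = π(7.8400e-03 m)² = 1.931e-04 m²
R_3 = (2.68×10^-8)(3430)/(1.931e-04) = 0.476 Ω
R_total = R_1 + R_2 + R_3 = 1.08 Ω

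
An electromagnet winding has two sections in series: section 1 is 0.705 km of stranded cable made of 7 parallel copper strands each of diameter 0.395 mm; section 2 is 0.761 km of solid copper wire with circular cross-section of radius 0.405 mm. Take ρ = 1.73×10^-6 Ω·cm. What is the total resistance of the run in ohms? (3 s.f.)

ρ = 1.73×10^-6 Ω·cm = 1.73×10^-8 Ω·m
Section 1: A_strand = π(1.9750e-04)² = 1.225e-07 m²; R₁ = ρL/(N·A_s) = (1.73×10^-8)(705)/(7×1.225e-07) = 14.22 Ω
Section 2: A = πr² = π(4.0500e-04 m)² = 5.153e-07 m²
R₂ = (1.73×10^-8)(761)/(5.153e-07) = 25.55 Ω
R = R₁ + R₂ = 39.8 Ω

39.8 Ω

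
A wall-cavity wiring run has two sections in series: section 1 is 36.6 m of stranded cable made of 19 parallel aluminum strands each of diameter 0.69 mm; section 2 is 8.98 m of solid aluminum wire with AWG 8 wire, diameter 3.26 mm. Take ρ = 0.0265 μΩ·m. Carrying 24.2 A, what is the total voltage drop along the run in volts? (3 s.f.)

ρ = 0.0265 μΩ·m = 2.65×10^-8 Ω·m
Section 1: A_strand = π(3.4500e-04)² = 3.739e-07 m²; R₁ = ρL/(N·A_s) = (2.65×10^-8)(36.6)/(19×3.739e-07) = 0.1365 Ω
Section 2: A = π(3.26/2 mm)² = π(1.6300e-03 m)² = 8.347e-06 m²
R₂ = (2.65×10^-8)(8.98)/(8.347e-06) = 0.02851 Ω
R = R₁ + R₂ = 0.165 Ω
V = IR = 24.2 × 0.165 = 3.99 V

3.99 V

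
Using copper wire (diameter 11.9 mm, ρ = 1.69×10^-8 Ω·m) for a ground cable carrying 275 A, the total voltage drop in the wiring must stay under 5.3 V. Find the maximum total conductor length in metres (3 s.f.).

A = π(d/2)² = π(5.9500e-03 m)² = 1.112e-04 m²
L_max = V_max·A/(1·ρI) = (5.3)(1.112e-04)/(1.69×10^-8×275) = 127 m

127 m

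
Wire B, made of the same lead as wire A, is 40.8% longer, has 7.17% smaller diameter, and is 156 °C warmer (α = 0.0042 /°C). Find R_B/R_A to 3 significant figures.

2.70

R ∝ ρL/d² with ρ ∝ (1+αΔT), so R_B/R_A = (1 + 40.8/100) × (1 − 7.17/100)⁻² × (1 + 0.0042×156)
= 1.408 × 1.16 × 1.655 = 2.70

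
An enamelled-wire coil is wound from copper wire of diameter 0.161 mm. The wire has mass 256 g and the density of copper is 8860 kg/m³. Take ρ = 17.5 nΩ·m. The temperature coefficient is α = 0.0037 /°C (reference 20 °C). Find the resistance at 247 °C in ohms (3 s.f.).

ρ = 17.5 nΩ·m = 1.75×10^-8 Ω·m
A = π(d/2)² = π(8.0500e-05 m)² = 2.0358e-08 m²
L = m/(density·A) = 0.256/(8860×2.0358e-08) = 1419 m
R = ρL/A = (1.75×10^-8)(1419)/(2.0358e-08) = 1220 Ω
R(247 °C) = 1220 × (1 + 0.0037×227) = 2240 Ω

2240 Ω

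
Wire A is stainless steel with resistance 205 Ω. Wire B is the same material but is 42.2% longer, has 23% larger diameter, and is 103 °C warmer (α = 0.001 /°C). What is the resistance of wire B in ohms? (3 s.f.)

213 Ω

R ∝ ρL/d² with ρ ∝ (1+αΔT), so R_B/R_A = (1 + 42.2/100) × (1 + 23/100)⁻² × (1 + 0.001×103)
= 1.422 × 0.661 × 1.103 = 1.037
R_B = 1.037 × 205 = 213 Ω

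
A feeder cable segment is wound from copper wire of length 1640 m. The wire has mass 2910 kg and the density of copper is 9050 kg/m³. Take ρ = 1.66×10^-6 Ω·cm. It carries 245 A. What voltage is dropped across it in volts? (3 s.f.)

34.0 V

ρ = 1.66×10^-6 Ω·cm = 1.66×10^-8 Ω·m
A = m/(density·L) = 2910/(9050×1640) = 1.9607e-04 m²
R = ρL/A = (1.66×10^-8)(1640)/(1.9607e-04) = 0.1389 Ω
V = IR = 245 × 0.1389 = 34.0 V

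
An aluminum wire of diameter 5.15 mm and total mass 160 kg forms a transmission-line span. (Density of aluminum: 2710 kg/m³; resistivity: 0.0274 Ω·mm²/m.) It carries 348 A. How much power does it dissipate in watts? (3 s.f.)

ρ = 0.0274 Ω·mm²/m = 2.74×10^-8 Ω·m
A = π(d/2)² = π(2.5750e-03 m)² = 2.0831e-05 m²
L = m/(density·A) = 160/(2710×2.0831e-05) = 2834 m
R = ρL/A = (2.74×10^-8)(2834)/(2.0831e-05) = 3.728 Ω
P = I²R = (348)² × 3.728 = 4.51×10^5 W

4.51×10^5 W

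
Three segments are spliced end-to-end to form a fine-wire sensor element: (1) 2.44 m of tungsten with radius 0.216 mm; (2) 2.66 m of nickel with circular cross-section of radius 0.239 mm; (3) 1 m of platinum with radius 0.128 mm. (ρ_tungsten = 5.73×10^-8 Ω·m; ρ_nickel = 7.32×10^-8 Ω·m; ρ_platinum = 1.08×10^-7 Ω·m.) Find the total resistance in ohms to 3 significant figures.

4.14 Ω

Seg 1: A = πr² = π(2.1600e-04 m)² = 1.466e-07 m²
R_1 = (5.73×10^-8)(2.44)/(1.466e-07) = 0.9539 Ω
Seg 2: A = πr² = π(2.3900e-04 m)² = 1.795e-07 m²
R_2 = (7.32×10^-8)(2.66)/(1.795e-07) = 1.085 Ω
Seg 3: A = πr² = π(1.2800e-04 m)² = 5.147e-08 m²
R_3 = (1.08×10^-7)(1)/(5.147e-08) = 2.098 Ω
R_total = R_1 + R_2 + R_3 = 4.14 Ω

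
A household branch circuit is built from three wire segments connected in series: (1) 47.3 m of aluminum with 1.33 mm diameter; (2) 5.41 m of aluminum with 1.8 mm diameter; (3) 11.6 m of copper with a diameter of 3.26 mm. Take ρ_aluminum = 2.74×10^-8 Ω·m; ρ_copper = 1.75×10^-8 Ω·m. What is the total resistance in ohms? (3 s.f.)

1.02 Ω

Seg 1: A = π(d/2)² = π(6.6500e-04 m)² = 1.389e-06 m²
R_1 = (2.74×10^-8)(47.3)/(1.389e-06) = 0.9329 Ω
Seg 2: A = π(d/2)² = π(9.0000e-04 m)² = 2.545e-06 m²
R_2 = (2.74×10^-8)(5.41)/(2.545e-06) = 0.05825 Ω
Seg 3: A = π(d/2)² = π(1.6300e-03 m)² = 8.347e-06 m²
R_3 = (1.75×10^-8)(11.6)/(8.347e-06) = 0.02432 Ω
R_total = R_1 + R_2 + R_3 = 1.02 Ω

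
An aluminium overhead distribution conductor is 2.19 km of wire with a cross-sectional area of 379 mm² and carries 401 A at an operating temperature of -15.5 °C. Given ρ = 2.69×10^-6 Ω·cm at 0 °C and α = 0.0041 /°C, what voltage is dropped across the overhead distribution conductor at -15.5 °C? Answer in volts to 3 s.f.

58.4 V

ρ = 2.69×10^-6 Ω·cm = 2.69×10^-8 Ω·m
A = 379 mm² = 3.790e-04 m²
R₍0₎ = ρL/A = (2.69×10^-8)(2190)/(3.790e-04) = 0.1554 Ω
R₍-15.5₎ = R₍0₎(1 + αΔT) = 0.1554 × (1 + 0.0041×-15.5) = 0.1456 Ω
V = IR = 401 × 0.1456 = 58.4 V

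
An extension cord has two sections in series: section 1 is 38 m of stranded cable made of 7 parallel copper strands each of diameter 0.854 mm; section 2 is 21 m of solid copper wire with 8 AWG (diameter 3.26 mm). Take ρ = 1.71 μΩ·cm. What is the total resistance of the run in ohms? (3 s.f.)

0.205 Ω

ρ = 1.71 μΩ·cm = 1.71×10^-8 Ω·m
Section 1: A_strand = π(4.2700e-04)² = 5.728e-07 m²; R₁ = ρL/(N·A_s) = (1.71×10^-8)(38)/(7×5.728e-07) = 0.1621 Ω
Section 2: A = π(3.26/2 mm)² = π(1.6300e-03 m)² = 8.347e-06 m²
R₂ = (1.71×10^-8)(21)/(8.347e-06) = 0.04302 Ω
R = R₁ + R₂ = 0.205 Ω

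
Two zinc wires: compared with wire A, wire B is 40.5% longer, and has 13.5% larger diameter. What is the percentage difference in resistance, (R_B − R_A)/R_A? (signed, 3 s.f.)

9.06%

R ∝ L/d², so R_B/R_A = (1 + 40.5/100) × (1 + 13.5/100)⁻²
= 1.405 × 0.7763 = 1.091
(R_B − R_A)/R_A = 1.091 − 1 = 9.06%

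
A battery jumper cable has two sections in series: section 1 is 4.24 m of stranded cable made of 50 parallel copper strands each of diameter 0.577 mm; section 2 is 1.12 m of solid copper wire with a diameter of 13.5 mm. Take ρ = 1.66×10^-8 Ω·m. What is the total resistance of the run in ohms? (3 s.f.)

Section 1: A_strand = π(2.8850e-04)² = 2.615e-07 m²; R₁ = ρL/(N·A_s) = (1.66×10^-8)(4.24)/(50×2.615e-07) = 0.005383 Ω
Section 2: A = π(d/2)² = π(6.7500e-03 m)² = 1.431e-04 m²
R₂ = (1.66×10^-8)(1.12)/(1.431e-04) = 1.299×10^-4 Ω
R = R₁ + R₂ = 0.00551 Ω

0.00551 Ω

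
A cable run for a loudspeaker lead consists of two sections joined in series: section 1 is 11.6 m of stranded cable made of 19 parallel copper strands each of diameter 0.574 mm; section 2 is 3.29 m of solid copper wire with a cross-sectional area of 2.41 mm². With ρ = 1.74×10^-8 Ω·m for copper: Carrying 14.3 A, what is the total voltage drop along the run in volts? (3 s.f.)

Section 1: A_strand = π(2.8700e-04)² = 2.588e-07 m²; R₁ = ρL/(N·A_s) = (1.74×10^-8)(11.6)/(19×2.588e-07) = 0.04105 Ω
Section 2: A = 2.41 mm² = 2.410e-06 m²
R₂ = (1.74×10^-8)(3.29)/(2.410e-06) = 0.02375 Ω
R = R₁ + R₂ = 0.06481 Ω
V = IR = 14.3 × 0.06481 = 0.927 V

0.927 V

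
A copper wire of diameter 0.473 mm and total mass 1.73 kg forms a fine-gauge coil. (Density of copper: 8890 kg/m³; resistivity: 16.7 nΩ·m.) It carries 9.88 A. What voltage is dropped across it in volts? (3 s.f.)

ρ = 16.7 nΩ·m = 1.67×10^-8 Ω·m
A = π(d/2)² = π(2.3650e-04 m)² = 1.7572e-07 m²
L = m/(density·A) = 1.73/(8890×1.7572e-07) = 1107 m
R = ρL/A = (1.67×10^-8)(1107)/(1.7572e-07) = 105.3 Ω
V = IR = 9.88 × 105.3 = 1040 V

1040 V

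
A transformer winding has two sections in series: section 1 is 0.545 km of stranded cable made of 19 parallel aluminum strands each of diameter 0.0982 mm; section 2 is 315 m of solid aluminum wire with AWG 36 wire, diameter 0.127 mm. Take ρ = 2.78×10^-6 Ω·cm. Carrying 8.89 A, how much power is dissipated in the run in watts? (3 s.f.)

ρ = 2.78×10^-6 Ω·cm = 2.78×10^-8 Ω·m
Section 1: A_strand = π(4.9100e-05)² = 7.574e-09 m²; R₁ = ρL/(N·A_s) = (2.78×10^-8)(545)/(19×7.574e-09) = 105.3 Ω
Section 2: A = π(0.127/2 mm)² = π(6.3500e-05 m)² = 1.267e-08 m²
R₂ = (2.78×10^-8)(315)/(1.267e-08) = 691.3 Ω
R = R₁ + R₂ = 796.6 Ω
P = I²R = (8.89)² × 796.6 = 63000 W

63000 W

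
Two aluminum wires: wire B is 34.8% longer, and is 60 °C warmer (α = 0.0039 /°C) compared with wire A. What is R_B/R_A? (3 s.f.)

1.66

R ∝ ρL/d² with ρ ∝ (1+αΔT), so R_B/R_A = (1 + 34.8/100) × (1 + 0.0039×60)
= 1.348 × 1.234 = 1.66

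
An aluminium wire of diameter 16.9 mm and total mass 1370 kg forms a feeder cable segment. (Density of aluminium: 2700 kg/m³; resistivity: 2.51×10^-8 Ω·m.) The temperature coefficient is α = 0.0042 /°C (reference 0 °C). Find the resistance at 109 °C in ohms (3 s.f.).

A = π(d/2)² = π(8.4500e-03 m)² = 2.2432e-04 m²
L = m/(density·A) = 1370/(2700×2.2432e-04) = 2262 m
R = ρL/A = (2.51×10^-8)(2262)/(2.2432e-04) = 0.2531 Ω
R(109 °C) = 0.2531 × (1 + 0.0042×109) = 0.369 Ω

0.369 Ω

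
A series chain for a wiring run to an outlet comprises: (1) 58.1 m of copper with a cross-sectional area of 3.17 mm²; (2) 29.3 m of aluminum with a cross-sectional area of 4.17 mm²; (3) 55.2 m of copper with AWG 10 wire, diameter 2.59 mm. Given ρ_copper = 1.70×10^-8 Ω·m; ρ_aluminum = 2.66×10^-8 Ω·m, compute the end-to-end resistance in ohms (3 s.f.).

Seg 1: A = 3.17 mm² = 3.170e-06 m²
R_1 = (1.70×10^-8)(58.1)/(3.170e-06) = 0.3116 Ω
Seg 2: A = 4.17 mm² = 4.170e-06 m²
R_2 = (2.66×10^-8)(29.3)/(4.170e-06) = 0.1869 Ω
Seg 3: A = π(2.59/2 mm)² = π(1.2950e-03 m)² = 5.269e-06 m²
R_3 = (1.70×10^-8)(55.2)/(5.269e-06) = 0.1781 Ω
R_total = R_1 + R_2 + R_3 = 0.677 Ω

0.677 Ω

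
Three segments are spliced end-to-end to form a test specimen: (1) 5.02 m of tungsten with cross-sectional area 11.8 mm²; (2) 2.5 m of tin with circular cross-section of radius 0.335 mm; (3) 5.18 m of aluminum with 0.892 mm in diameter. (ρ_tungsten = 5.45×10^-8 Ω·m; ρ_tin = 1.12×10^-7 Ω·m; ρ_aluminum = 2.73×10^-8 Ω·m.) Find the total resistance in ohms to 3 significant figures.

1.04 Ω

Seg 1: A = 11.8 mm² = 1.180e-05 m²
R_1 = (5.45×10^-8)(5.02)/(1.180e-05) = 0.02319 Ω
Seg 2: A = πr² = π(3.3500e-04 m)² = 3.526e-07 m²
R_2 = (1.12×10^-7)(2.5)/(3.526e-07) = 0.7942 Ω
Seg 3: A = π(d/2)² = π(4.4600e-04 m)² = 6.249e-07 m²
R_3 = (2.73×10^-8)(5.18)/(6.249e-07) = 0.2263 Ω
R_total = R_1 + R_2 + R_3 = 1.04 Ω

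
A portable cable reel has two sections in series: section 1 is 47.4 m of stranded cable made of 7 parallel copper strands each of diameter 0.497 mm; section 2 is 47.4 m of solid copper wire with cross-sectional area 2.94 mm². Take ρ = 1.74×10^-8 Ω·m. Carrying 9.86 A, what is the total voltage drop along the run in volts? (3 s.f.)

Section 1: A_strand = π(2.4850e-04)² = 1.940e-07 m²; R₁ = ρL/(N·A_s) = (1.74×10^-8)(47.4)/(7×1.940e-07) = 0.6073 Ω
Section 2: A = 2.94 mm² = 2.940e-06 m²
R₂ = (1.74×10^-8)(47.4)/(2.940e-06) = 0.2805 Ω
R = R₁ + R₂ = 0.8879 Ω
V = IR = 9.86 × 0.8879 = 8.75 V

8.75 V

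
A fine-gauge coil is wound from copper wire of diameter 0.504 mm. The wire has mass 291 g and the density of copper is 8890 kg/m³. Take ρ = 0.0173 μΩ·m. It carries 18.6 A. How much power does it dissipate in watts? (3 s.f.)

ρ = 0.0173 μΩ·m = 1.73×10^-8 Ω·m
A = π(d/2)² = π(2.5200e-04 m)² = 1.9950e-07 m²
L = m/(density·A) = 0.291/(8890×1.9950e-07) = 164.1 m
R = ρL/A = (1.73×10^-8)(164.1)/(1.9950e-07) = 14.23 Ω
P = I²R = (18.6)² × 14.23 = 4920 W

4920 W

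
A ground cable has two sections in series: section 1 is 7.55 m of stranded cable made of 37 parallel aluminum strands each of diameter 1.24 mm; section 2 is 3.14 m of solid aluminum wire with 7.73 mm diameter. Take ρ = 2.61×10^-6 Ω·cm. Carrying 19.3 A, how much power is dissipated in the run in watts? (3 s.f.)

ρ = 2.61×10^-6 Ω·cm = 2.61×10^-8 Ω·m
Section 1: A_strand = π(6.2000e-04)² = 1.208e-06 m²; R₁ = ρL/(N·A_s) = (2.61×10^-8)(7.55)/(37×1.208e-06) = 0.00441 Ω
Section 2: A = π(d/2)² = π(3.8650e-03 m)² = 4.693e-05 m²
R₂ = (2.61×10^-8)(3.14)/(4.693e-05) = 0.001746 Ω
R = R₁ + R₂ = 0.006156 Ω
P = I²R = (19.3)² × 0.006156 = 2.29 W

2.29 W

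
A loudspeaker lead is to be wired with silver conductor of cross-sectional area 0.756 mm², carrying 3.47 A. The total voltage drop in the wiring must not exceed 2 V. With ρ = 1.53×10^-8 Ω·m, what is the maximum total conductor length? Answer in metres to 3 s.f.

28.5 m

A = 0.756 mm² = 7.560e-07 m²
L_max = V_max·A/(1·ρI) = (2)(7.560e-07)/(1.53×10^-8×3.47) = 28.5 m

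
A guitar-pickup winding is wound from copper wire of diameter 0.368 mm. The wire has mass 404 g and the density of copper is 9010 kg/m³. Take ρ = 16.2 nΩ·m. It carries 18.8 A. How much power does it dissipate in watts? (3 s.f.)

22700 W

ρ = 16.2 nΩ·m = 1.62×10^-8 Ω·m
A = π(d/2)² = π(1.8400e-04 m)² = 1.0636e-07 m²
L = m/(density·A) = 0.404/(9010×1.0636e-07) = 421.6 m
R = ρL/A = (1.62×10^-8)(421.6)/(1.0636e-07) = 64.21 Ω
P = I²R = (18.8)² × 64.21 = 22700 W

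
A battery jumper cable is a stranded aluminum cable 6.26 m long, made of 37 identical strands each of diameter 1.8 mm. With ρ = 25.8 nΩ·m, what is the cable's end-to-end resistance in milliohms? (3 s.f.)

1.72 mΩ

ρ = 25.8 nΩ·m = 2.58×10^-8 Ω·m
A_strand = π(9.0000e-04 m)² = 2.545e-06 m²
R_strand = ρL/A = (2.58×10^-8)(6.26)/(2.545e-06) = 0.06347 Ω
R_total = R_strand/N = 0.06347/37 = 1.72 mΩ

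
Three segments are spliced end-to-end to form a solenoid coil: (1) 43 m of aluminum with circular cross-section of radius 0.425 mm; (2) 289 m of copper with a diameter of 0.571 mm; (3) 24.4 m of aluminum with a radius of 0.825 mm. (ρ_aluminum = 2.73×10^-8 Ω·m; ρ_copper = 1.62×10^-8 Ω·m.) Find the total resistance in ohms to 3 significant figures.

Seg 1: A = πr² = π(4.2500e-04 m)² = 5.675e-07 m²
R_1 = (2.73×10^-8)(43)/(5.675e-07) = 2.069 Ω
Seg 2: A = π(d/2)² = π(2.8550e-04 m)² = 2.561e-07 m²
R_2 = (1.62×10^-8)(289)/(2.561e-07) = 18.28 Ω
Seg 3: A = πr² = π(8.2500e-04 m)² = 2.138e-06 m²
R_3 = (2.73×10^-8)(24.4)/(2.138e-06) = 0.3115 Ω
R_total = R_1 + R_2 + R_3 = 20.7 Ω

20.7 Ω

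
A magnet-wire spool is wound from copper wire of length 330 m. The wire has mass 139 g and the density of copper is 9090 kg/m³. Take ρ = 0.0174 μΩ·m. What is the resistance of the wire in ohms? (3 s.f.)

ρ = 0.0174 μΩ·m = 1.74×10^-8 Ω·m
A = m/(density·L) = 0.139/(9090×330) = 4.6338e-08 m²
R = ρL/A = (1.74×10^-8)(330)/(4.6338e-08) = 124 Ω

124 Ω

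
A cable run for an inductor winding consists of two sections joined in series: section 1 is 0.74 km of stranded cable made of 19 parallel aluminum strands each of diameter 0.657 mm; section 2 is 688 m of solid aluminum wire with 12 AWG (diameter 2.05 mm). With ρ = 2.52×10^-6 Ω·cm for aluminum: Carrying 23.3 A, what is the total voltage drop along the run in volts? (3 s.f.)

ρ = 2.52×10^-6 Ω·cm = 2.52×10^-8 Ω·m
Section 1: A_strand = π(3.2850e-04)² = 3.390e-07 m²; R₁ = ρL/(N·A_s) = (2.52×10^-8)(740)/(19×3.390e-07) = 2.895 Ω
Section 2: A = π(2.05/2 mm)² = π(1.0250e-03 m)² = 3.301e-06 m²
R₂ = (2.52×10^-8)(688)/(3.301e-06) = 5.253 Ω
R = R₁ + R₂ = 8.148 Ω
V = IR = 23.3 × 8.148 = 190 V

190 V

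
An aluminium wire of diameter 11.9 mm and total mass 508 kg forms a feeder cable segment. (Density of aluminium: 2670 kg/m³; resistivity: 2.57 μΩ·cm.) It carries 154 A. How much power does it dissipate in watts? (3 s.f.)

9370 W

ρ = 2.57 μΩ·cm = 2.57×10^-8 Ω·m
A = π(d/2)² = π(5.9500e-03 m)² = 1.1122e-04 m²
L = m/(density·A) = 508/(2670×1.1122e-04) = 1711 m
R = ρL/A = (2.57×10^-8)(1711)/(1.1122e-04) = 0.3953 Ω
P = I²R = (154)² × 0.3953 = 9370 W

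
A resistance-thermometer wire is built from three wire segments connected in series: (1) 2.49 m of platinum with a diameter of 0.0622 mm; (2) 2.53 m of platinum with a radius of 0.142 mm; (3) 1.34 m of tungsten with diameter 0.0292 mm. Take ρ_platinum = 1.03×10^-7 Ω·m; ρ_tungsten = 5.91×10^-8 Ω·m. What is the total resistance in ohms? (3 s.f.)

Seg 1: A = π(d/2)² = π(3.1100e-05 m)² = 3.039e-09 m²
R_1 = (1.03×10^-7)(2.49)/(3.039e-09) = 84.4 Ω
Seg 2: A = πr² = π(1.4200e-04 m)² = 6.335e-08 m²
R_2 = (1.03×10^-7)(2.53)/(6.335e-08) = 4.114 Ω
Seg 3: A = π(d/2)² = π(1.4600e-05 m)² = 6.697e-10 m²
R_3 = (5.91×10^-8)(1.34)/(6.697e-10) = 118.3 Ω
R_total = R_1 + R_2 + R_3 = 207 Ω

207 Ω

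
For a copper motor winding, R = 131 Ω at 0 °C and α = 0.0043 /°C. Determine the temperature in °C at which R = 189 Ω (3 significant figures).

R = R₀(1 + α(T − T₀)) ⇒ T = T₀ + (R/R₀ − 1)/α
T = 0 + (189/131 − 1)/0.0043 = 0 + (0.4427)/0.0043 = 103 °C

103 °C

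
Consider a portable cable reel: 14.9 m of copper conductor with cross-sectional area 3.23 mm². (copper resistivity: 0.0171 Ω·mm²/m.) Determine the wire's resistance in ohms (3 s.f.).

0.0789 Ω

ρ = 0.0171 Ω·mm²/m = 1.71×10^-8 Ω·m
A = 3.23 mm² = 3.230e-06 m²
R = ρL/A = (1.71×10^-8)(14.9 m)/(3.230e-06 m²) = 0.0789 Ω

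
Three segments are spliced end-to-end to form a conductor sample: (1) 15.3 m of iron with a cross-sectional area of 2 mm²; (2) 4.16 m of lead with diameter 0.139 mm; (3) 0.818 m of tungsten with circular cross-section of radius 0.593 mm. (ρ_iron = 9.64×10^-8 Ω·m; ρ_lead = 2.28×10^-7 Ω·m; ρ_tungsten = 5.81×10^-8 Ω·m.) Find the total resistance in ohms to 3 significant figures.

Seg 1: A = 2 mm² = 2.000e-06 m²
R_1 = (9.64×10^-8)(15.3)/(2.000e-06) = 0.7375 Ω
Seg 2: A = π(d/2)² = π(6.9500e-05 m)² = 1.517e-08 m²
R_2 = (2.28×10^-7)(4.16)/(1.517e-08) = 62.5 Ω
Seg 3: A = πr² = π(5.9300e-04 m)² = 1.105e-06 m²
R_3 = (5.81×10^-8)(0.818)/(1.105e-06) = 0.04302 Ω
R_total = R_1 + R_2 + R_3 = 63.3 Ω

63.3 Ω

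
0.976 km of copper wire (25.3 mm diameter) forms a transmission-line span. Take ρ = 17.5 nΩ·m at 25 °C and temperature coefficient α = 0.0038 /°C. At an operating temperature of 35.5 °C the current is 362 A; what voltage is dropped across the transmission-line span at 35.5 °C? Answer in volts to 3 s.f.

ρ = 17.5 nΩ·m = 1.75×10^-8 Ω·m
A = π(d/2)² = π(1.2650e-02 m)² = 5.027e-04 m²
R₍25₎ = ρL/A = (1.75×10^-8)(976)/(5.027e-04) = 0.03397 Ω
R₍35.5₎ = R₍25₎(1 + αΔT) = 0.03397 × (1 + 0.0038×10.5) = 0.03533 Ω
V = IR = 362 × 0.03533 = 12.8 V

12.8 V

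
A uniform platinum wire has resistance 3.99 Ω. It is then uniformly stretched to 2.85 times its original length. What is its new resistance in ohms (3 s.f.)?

32.4 Ω

Volume constant ⇒ A' = A/k with k = 2.85. R' = ρ(kL)/(A/k) = k²R.
R' = 8.123 × 3.99 = 32.4 Ω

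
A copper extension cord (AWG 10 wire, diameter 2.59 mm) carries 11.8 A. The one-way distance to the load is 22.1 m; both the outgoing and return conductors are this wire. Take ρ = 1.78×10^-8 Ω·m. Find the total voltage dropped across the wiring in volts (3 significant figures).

A = π(2.59/2 mm)² = π(1.2950e-03 m)² = 5.269e-06 m²
Total conductor length (both ways) L = 2 × 22.1 = 44.2 m
R = ρL/A = (1.78×10^-8)(44.2)/(5.269e-06) = 0.1493 Ω
V = IR = 11.8 × 0.1493 = 1.76 V

1.76 V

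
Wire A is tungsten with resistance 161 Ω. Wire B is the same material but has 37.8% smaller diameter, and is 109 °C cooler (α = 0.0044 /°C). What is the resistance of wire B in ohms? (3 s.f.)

R ∝ ρL/d² with ρ ∝ (1+αΔT), so R_B/R_A = (1 − 37.8/100)⁻² × (1 − 0.0044×109)
= 2.585 × 0.5204 = 1.345
R_B = 1.345 × 161 = 217 Ω

217 Ω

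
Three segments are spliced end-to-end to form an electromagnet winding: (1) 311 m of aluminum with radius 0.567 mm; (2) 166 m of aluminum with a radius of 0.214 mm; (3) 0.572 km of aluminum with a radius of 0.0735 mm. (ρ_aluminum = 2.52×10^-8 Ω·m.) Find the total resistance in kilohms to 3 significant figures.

0.886 kΩ

Seg 1: A = πr² = π(5.6700e-04 m)² = 1.010e-06 m²
R_1 = (2.52×10^-8)(311)/(1.010e-06) = 7.76 Ω
Seg 2: A = πr² = π(2.1400e-04 m)² = 1.439e-07 m²
R_2 = (2.52×10^-8)(166)/(1.439e-07) = 29.08 Ω
Seg 3: A = πr² = π(7.3500e-05 m)² = 1.697e-08 m²
R_3 = (2.52×10^-8)(572)/(1.697e-08) = 849.3 Ω
R_total = R_1 + R_2 + R_3 = 0.886 kΩ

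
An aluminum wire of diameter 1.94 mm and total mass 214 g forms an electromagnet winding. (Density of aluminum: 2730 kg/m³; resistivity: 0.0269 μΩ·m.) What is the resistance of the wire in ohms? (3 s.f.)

ρ = 0.0269 μΩ·m = 2.69×10^-8 Ω·m
A = π(d/2)² = π(9.7000e-04 m)² = 2.9559e-06 m²
L = m/(density·A) = 0.214/(2730×2.9559e-06) = 26.52 m
R = ρL/A = (2.69×10^-8)(26.52)/(2.9559e-06) = 0.241 Ω

0.241 Ω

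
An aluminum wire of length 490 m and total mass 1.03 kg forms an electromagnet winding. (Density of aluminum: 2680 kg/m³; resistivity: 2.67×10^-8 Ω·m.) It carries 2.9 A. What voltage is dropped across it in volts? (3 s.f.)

A = m/(density·L) = 1.03/(2680×490) = 7.8434e-07 m²
R = ρL/A = (2.67×10^-8)(490)/(7.8434e-07) = 16.68 Ω
V = IR = 2.9 × 16.68 = 48.4 V

48.4 V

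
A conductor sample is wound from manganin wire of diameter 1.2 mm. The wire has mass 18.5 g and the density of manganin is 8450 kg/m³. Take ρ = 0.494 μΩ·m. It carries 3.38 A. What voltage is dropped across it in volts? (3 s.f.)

ρ = 0.494 μΩ·m = 4.94×10^-7 Ω·m
A = π(d/2)² = π(6.0000e-04 m)² = 1.1310e-06 m²
L = m/(density·A) = 0.0185/(8450×1.1310e-06) = 1.936 m
R = ρL/A = (4.94×10^-7)(1.936)/(1.1310e-06) = 0.8455 Ω
V = IR = 3.38 × 0.8455 = 2.86 V

2.86 V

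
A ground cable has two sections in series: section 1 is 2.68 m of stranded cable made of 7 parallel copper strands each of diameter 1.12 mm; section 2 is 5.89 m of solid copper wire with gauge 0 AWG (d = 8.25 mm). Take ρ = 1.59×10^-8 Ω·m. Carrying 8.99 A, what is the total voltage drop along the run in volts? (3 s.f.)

0.0713 V

Section 1: A_strand = π(5.6000e-04)² = 9.852e-07 m²; R₁ = ρL/(N·A_s) = (1.59×10^-8)(2.68)/(7×9.852e-07) = 0.006179 Ω
Section 2: A = π(8.25/2 mm)² = π(4.1250e-03 m)² = 5.346e-05 m²
R₂ = (1.59×10^-8)(5.89)/(5.346e-05) = 0.001752 Ω
R = R₁ + R₂ = 0.007931 Ω
V = IR = 8.99 × 0.007931 = 0.0713 V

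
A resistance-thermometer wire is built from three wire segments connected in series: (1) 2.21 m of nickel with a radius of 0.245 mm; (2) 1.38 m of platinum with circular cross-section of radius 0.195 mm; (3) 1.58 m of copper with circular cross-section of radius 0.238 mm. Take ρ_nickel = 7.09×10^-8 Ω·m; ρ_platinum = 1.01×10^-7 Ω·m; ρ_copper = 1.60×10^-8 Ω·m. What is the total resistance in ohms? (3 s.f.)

Seg 1: A = πr² = π(2.4500e-04 m)² = 1.886e-07 m²
R_1 = (7.09×10^-8)(2.21)/(1.886e-07) = 0.8309 Ω
Seg 2: A = πr² = π(1.9500e-04 m)² = 1.195e-07 m²
R_2 = (1.01×10^-7)(1.38)/(1.195e-07) = 1.167 Ω
Seg 3: A = πr² = π(2.3800e-04 m)² = 1.780e-07 m²
R_3 = (1.60×10^-8)(1.58)/(1.780e-07) = 0.1421 Ω
R_total = R_1 + R_2 + R_3 = 2.14 Ω

2.14 Ω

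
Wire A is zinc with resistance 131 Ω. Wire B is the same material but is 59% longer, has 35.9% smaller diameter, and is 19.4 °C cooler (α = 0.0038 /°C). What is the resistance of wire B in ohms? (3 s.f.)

R ∝ ρL/d² with ρ ∝ (1+αΔT), so R_B/R_A = (1 + 59/100) × (1 − 35.9/100)⁻² × (1 − 0.0038×19.4)
= 1.59 × 2.434 × 0.9263 = 3.584
R_B = 3.584 × 131 = 470 Ω

470 Ω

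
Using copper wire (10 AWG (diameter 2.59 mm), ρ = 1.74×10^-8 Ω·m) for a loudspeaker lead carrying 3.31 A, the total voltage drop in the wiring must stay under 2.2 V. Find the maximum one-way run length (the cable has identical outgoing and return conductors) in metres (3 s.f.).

A = π(2.59/2 mm)² = π(1.2950e-03 m)² = 5.269e-06 m²
L_max = V_max·A/(2·ρI) = (2.2)(5.269e-06)/(2×1.74×10^-8×3.31) = 101 m

101 m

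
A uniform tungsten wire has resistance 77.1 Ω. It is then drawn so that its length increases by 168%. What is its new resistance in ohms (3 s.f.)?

k = 1 + 168/100 = 2.68; volume constant ⇒ A' = A/k, so R' = k²R.
R' = 7.182 × 77.1 = 554 Ω

554 Ω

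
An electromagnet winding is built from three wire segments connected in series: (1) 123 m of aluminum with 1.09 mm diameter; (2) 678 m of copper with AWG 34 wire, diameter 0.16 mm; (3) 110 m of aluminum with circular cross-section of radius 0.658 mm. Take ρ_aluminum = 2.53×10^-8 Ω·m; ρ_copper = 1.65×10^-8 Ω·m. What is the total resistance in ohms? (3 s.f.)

Seg 1: A = π(d/2)² = π(5.4500e-04 m)² = 9.331e-07 m²
R_1 = (2.53×10^-8)(123)/(9.331e-07) = 3.335 Ω
Seg 2: A = π(0.16/2 mm)² = π(8.0000e-05 m)² = 2.011e-08 m²
R_2 = (1.65×10^-8)(678)/(2.011e-08) = 556.4 Ω
Seg 3: A = πr² = π(6.5800e-04 m)² = 1.360e-06 m²
R_3 = (2.53×10^-8)(110)/(1.360e-06) = 2.046 Ω
R_total = R_1 + R_2 + R_3 = 562 Ω

562 Ω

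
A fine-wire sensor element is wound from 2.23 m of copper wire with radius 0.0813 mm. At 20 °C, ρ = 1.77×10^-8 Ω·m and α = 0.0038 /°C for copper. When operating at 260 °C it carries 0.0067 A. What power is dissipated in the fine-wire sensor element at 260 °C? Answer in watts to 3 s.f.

A = πr² = π(8.1300e-05 m)² = 2.076e-08 m²
R₍20₎ = ρL/A = (1.77×10^-8)(2.23)/(2.076e-08) = 1.901 Ω
R₍260₎ = R₍20₎(1 + αΔT) = 1.901 × (1 + 0.0038×240) = 3.634 Ω
P = I²R = (0.0067)² × 3.634 = 1.63×10^-4 W

1.63×10^-4 W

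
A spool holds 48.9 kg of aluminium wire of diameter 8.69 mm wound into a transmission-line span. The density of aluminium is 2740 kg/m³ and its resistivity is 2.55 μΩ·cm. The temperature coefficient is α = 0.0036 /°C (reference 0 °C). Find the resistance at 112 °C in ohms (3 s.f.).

ρ = 2.55 μΩ·cm = 2.55×10^-8 Ω·m
A = π(d/2)² = π(4.3450e-03 m)² = 5.9310e-05 m²
L = m/(density·A) = 48.9/(2740×5.9310e-05) = 300.9 m
R = ρL/A = (2.55×10^-8)(300.9)/(5.9310e-05) = 0.1294 Ω
R(112 °C) = 0.1294 × (1 + 0.0036×112) = 0.182 Ω

0.182 Ω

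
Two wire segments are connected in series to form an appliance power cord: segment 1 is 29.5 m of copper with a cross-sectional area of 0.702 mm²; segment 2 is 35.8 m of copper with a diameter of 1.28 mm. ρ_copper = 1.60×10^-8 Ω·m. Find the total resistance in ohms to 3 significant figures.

Segment 1: A = 0.702 mm² = 7.020e-07 m²
R₁ = ρL/A = (1.60×10^-8)(29.5)/(7.020e-07) = 0.6724 Ω
Segment 2: A = π(d/2)² = π(6.4000e-04 m)² = 1.287e-06 m²
R₂ = (1.60×10^-8)(35.8)/(1.287e-06) = 0.4451 Ω
R = R₁ + R₂ = 1.12 Ω

1.12 Ω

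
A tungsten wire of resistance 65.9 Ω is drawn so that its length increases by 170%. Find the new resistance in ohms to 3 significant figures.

480 Ω

k = 1 + 170/100 = 2.7; volume constant ⇒ A' = A/k, so R' = k²R.
R' = 7.29 × 65.9 = 480 Ω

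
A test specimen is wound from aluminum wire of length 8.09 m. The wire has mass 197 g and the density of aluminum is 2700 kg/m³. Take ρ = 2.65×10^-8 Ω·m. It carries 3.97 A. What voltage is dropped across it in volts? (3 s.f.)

A = m/(density·L) = 0.197/(2700×8.09) = 9.0189e-06 m²
R = ρL/A = (2.65×10^-8)(8.09)/(9.0189e-06) = 0.02377 Ω
V = IR = 3.97 × 0.02377 = 0.0944 V

0.0944 V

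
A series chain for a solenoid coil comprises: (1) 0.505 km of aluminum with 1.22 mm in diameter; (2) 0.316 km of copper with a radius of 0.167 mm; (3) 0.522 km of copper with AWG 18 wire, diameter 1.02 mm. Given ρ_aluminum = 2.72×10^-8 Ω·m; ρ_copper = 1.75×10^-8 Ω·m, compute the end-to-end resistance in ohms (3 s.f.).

86.0 Ω

Seg 1: A = π(d/2)² = π(6.1000e-04 m)² = 1.169e-06 m²
R_1 = (2.72×10^-8)(505)/(1.169e-06) = 11.75 Ω
Seg 2: A = πr² = π(1.6700e-04 m)² = 8.762e-08 m²
R_2 = (1.75×10^-8)(316)/(8.762e-08) = 63.12 Ω
Seg 3: A = π(1.02/2 mm)² = π(5.1000e-04 m)² = 8.171e-07 m²
R_3 = (1.75×10^-8)(522)/(8.171e-07) = 11.18 Ω
R_total = R_1 + R_2 + R_3 = 86.0 Ω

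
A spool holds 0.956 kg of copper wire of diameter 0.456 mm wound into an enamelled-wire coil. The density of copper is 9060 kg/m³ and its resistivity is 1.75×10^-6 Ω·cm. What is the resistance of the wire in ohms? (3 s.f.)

69.2 Ω

ρ = 1.75×10^-6 Ω·cm = 1.75×10^-8 Ω·m
A = π(d/2)² = π(2.2800e-04 m)² = 1.6331e-07 m²
L = m/(density·A) = 0.956/(9060×1.6331e-07) = 646.1 m
R = ρL/A = (1.75×10^-8)(646.1)/(1.6331e-07) = 69.2 Ω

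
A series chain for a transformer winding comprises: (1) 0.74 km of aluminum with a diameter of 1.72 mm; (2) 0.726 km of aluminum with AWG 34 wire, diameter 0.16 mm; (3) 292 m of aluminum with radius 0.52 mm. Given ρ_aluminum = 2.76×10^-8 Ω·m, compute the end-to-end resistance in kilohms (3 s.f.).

1.01 kΩ

Seg 1: A = π(d/2)² = π(8.6000e-04 m)² = 2.324e-06 m²
R_1 = (2.76×10^-8)(740)/(2.324e-06) = 8.79 Ω
Seg 2: A = π(0.16/2 mm)² = π(8.0000e-05 m)² = 2.011e-08 m²
R_2 = (2.76×10^-8)(726)/(2.011e-08) = 996.6 Ω
Seg 3: A = πr² = π(5.2000e-04 m)² = 8.495e-07 m²
R_3 = (2.76×10^-8)(292)/(8.495e-07) = 9.487 Ω
R_total = R_1 + R_2 + R_3 = 1.01 kΩ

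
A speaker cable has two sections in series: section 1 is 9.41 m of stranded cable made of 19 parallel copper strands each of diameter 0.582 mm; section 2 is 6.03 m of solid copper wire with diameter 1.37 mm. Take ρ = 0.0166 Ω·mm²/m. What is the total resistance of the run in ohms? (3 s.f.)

0.0988 Ω

ρ = 0.0166 Ω·mm²/m = 1.66×10^-8 Ω·m
Section 1: A_strand = π(2.9100e-04)² = 2.660e-07 m²; R₁ = ρL/(N·A_s) = (1.66×10^-8)(9.41)/(19×2.660e-07) = 0.0309 Ω
Section 2: A = π(d/2)² = π(6.8500e-04 m)² = 1.474e-06 m²
R₂ = (1.66×10^-8)(6.03)/(1.474e-06) = 0.0679 Ω
R = R₁ + R₂ = 0.0988 Ω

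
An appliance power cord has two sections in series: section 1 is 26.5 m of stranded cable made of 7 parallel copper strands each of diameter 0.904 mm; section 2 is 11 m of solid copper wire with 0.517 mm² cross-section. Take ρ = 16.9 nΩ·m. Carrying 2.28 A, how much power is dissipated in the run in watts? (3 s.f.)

ρ = 16.9 nΩ·m = 1.69×10^-8 Ω·m
Section 1: A_strand = π(4.5200e-04)² = 6.418e-07 m²; R₁ = ρL/(N·A_s) = (1.69×10^-8)(26.5)/(7×6.418e-07) = 0.09968 Ω
Section 2: A = 0.517 mm² = 5.170e-07 m²
R₂ = (1.69×10^-8)(11)/(5.170e-07) = 0.3596 Ω
R = R₁ + R₂ = 0.4593 Ω
P = I²R = (2.28)² × 0.4593 = 2.39 W

2.39 W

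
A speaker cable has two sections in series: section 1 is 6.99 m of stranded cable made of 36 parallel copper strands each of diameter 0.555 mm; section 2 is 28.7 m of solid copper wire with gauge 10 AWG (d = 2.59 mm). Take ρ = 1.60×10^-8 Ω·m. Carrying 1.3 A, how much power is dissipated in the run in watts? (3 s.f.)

Section 1: A_strand = π(2.7750e-04)² = 2.419e-07 m²; R₁ = ρL/(N·A_s) = (1.60×10^-8)(6.99)/(36×2.419e-07) = 0.01284 Ω
Section 2: A = π(2.59/2 mm)² = π(1.2950e-03 m)² = 5.269e-06 m²
R₂ = (1.60×10^-8)(28.7)/(5.269e-06) = 0.08716 Ω
R = R₁ + R₂ = 0.1 Ω
P = I²R = (1.3)² × 0.1 = 0.169 W

0.169 W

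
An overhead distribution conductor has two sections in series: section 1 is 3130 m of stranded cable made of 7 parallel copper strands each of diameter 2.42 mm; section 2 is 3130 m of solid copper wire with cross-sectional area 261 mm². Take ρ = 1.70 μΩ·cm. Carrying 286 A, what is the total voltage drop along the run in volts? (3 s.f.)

ρ = 1.70 μΩ·cm = 1.70×10^-8 Ω·m
Section 1: A_strand = π(1.2100e-03)² = 4.600e-06 m²; R₁ = ρL/(N·A_s) = (1.70×10^-8)(3130)/(7×4.600e-06) = 1.653 Ω
Section 2: A = 261 mm² = 2.610e-04 m²
R₂ = (1.70×10^-8)(3130)/(2.610e-04) = 0.2039 Ω
R = R₁ + R₂ = 1.856 Ω
V = IR = 286 × 1.856 = 531 V

531 V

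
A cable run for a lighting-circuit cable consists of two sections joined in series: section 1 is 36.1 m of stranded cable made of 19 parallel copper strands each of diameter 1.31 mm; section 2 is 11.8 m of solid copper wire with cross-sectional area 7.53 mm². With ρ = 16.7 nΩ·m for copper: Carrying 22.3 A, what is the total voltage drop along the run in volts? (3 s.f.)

ρ = 16.7 nΩ·m = 1.67×10^-8 Ω·m
Section 1: A_strand = π(6.5500e-04)² = 1.348e-06 m²; R₁ = ρL/(N·A_s) = (1.67×10^-8)(36.1)/(19×1.348e-06) = 0.02354 Ω
Section 2: A = 7.53 mm² = 7.530e-06 m²
R₂ = (1.67×10^-8)(11.8)/(7.530e-06) = 0.02617 Ω
R = R₁ + R₂ = 0.04971 Ω
V = IR = 22.3 × 0.04971 = 1.11 V

1.11 V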